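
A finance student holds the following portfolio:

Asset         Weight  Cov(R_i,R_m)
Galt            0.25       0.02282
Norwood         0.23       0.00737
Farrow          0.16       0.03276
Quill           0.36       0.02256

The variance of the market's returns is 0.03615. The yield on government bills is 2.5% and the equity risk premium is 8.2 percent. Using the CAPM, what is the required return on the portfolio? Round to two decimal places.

7.21%

β_Galt = 0.02282 / 0.03615 = 0.6313
β_Norwood = 0.00737 / 0.03615 = 0.2039
β_Farrow = 0.03276 / 0.03615 = 0.9062
β_Quill = 0.02256 / 0.03615 = 0.6241
β_P = Σ w_i β_i = 0.25×0.6313 + 0.23×0.2039 + 0.16×0.9062 + 0.36×0.6241 = 0.5744
E(R_P) = R_f + β_P × MRP = 2.5% + 0.5744 × 8.2% = 7.21%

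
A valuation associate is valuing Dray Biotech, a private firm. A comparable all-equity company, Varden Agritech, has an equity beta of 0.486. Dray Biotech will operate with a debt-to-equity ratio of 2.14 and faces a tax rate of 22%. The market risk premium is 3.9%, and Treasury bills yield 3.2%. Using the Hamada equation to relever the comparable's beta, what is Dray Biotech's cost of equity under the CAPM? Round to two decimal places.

β_L = β_U × [1 + (1 − t)(D/E)] = 0.486 × [1 + (1 − 0.22) × 2.14]
    = 0.486 × [1 + 0.78 × 2.14] = 0.486 × 2.6692 = 1.2972
E(R) = R_f + β_L × MRP = 3.2% + 1.2972 × 3.9% = 8.26%

8.26%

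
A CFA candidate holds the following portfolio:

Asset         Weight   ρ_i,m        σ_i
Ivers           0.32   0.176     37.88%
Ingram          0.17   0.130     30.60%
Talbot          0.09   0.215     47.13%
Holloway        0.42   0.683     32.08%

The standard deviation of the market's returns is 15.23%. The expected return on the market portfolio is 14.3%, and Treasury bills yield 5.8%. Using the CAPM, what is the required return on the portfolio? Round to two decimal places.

β_Ivers = 0.176 × 37.88% / 15.23% = 0.4377
β_Ingram = 0.130 × 30.60% / 15.23% = 0.2612
β_Talbot = 0.215 × 47.13% / 15.23% = 0.6653
β_Holloway = 0.683 × 32.08% / 15.23% = 1.4387
β_P = Σ w_i β_i = 0.32×0.4377 + 0.17×0.2612 + 0.09×0.6653 + 0.42×1.4387 = 0.8486
MRP = 14.3% − 5.8% = 8.50%
E(R_P) = R_f + β_P × MRP = 5.8% + 0.8486 × 8.5% = 13.01%

13.01%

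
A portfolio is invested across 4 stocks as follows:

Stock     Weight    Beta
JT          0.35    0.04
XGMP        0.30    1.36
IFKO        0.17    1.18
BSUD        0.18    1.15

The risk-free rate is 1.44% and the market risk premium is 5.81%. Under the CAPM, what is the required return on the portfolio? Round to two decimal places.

β_P = Σ w_i β_i = 0.35×0.04 + 0.30×1.36 + 0.17×1.18 + 0.18×1.15 = 0.8296
E(R_P) = R_f + β_P × MRP = 1.44% + 0.8296 × 5.81% = 6.26%

6.26%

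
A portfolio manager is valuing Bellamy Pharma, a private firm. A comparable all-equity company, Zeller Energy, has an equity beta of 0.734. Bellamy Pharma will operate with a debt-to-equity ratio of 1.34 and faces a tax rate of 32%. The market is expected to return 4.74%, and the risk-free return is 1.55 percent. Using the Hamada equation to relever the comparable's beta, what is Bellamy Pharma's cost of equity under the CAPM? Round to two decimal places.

6.02%

β_L = β_U × [1 + (1 − t)(D/E)] = 0.734 × [1 + (1 − 0.32) × 1.34]
    = 0.734 × [1 + 0.68 × 1.34] = 0.734 × 1.9112 = 1.4028
MRP = 4.74% − 1.55% = 3.19%
E(R) = R_f + β_L × MRP = 1.55% + 1.4028 × 3.19% = 6.02%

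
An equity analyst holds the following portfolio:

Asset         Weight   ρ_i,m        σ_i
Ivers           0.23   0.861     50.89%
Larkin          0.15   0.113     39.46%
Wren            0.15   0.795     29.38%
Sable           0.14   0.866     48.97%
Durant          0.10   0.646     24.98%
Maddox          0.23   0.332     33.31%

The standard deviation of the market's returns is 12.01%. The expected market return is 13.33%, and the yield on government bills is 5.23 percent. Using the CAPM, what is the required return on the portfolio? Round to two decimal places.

21.65%

β_Ivers = 0.861 × 50.89% / 12.01% = 3.6483
β_Larkin = 0.113 × 39.46% / 12.01% = 0.3713
β_Wren = 0.795 × 29.38% / 12.01% = 1.9448
β_Sable = 0.866 × 48.97% / 12.01% = 3.5311
β_Durant = 0.646 × 24.98% / 12.01% = 1.3436
β_Maddox = 0.332 × 33.31% / 12.01% = 0.9208
β_P = Σ w_i β_i = 0.23×3.6483 + 0.15×0.3713 + 0.15×1.9448 + 0.14×3.5311 + 0.10×1.3436 + 0.23×0.9208 = 2.0270
MRP = 13.33% − 5.23% = 8.10%
E(R_P) = R_f + β_P × MRP = 5.23% + 2.0270 × 8.10% = 21.65%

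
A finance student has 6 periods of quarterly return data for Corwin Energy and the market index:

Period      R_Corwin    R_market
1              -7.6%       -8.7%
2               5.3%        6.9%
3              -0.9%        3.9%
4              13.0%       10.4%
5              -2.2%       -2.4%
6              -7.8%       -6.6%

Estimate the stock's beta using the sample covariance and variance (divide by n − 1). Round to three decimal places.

0.991

Mean R_i = (-7.6 + 5.3 − 0.9 + 13.0 − 2.2 − 7.8) / 6 = -0.0333%
Mean R_m = (-8.7 + 6.9 + 3.9 + 10.4 − 2.4 − 6.6) / 6 = 0.5833%
Σ(R_i − R̄_i)(R_m − R̄_m) = 291.2567  ⇒  Cov = 291.2567 / 5 = 58.2513
Σ(R_m − R̄_m)² = 293.9483  ⇒  Var(R_m) = 293.9483 / 5 = 58.7897
β = Cov / Var(R_m) = 58.2513 / 58.7897 = 0.9908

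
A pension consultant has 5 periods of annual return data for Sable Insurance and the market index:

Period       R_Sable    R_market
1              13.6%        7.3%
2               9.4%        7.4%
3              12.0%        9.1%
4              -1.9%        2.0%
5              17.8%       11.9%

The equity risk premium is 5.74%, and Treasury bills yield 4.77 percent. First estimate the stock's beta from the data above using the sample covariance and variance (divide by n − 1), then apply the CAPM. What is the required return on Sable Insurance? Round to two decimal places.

Mean R_i = (13.6 + 9.4 + 12.0 − 1.9 + 17.8) / 5 = 10.1800%
Mean R_m = (7.3 + 7.4 + 9.1 + 2.0 + 11.9) / 5 = 7.5400%
Σ(R_i − R̄_i)(R_m − R̄_m) = 102.2740  ⇒  Cov = 102.2740 / 4 = 25.5685
Σ(R_m − R̄_m)² = 52.2120  ⇒  Var(R_m) = 52.2120 / 4 = 13.0530
β = Cov / Var(R_m) = 25.5685 / 13.0530 = 1.9588
E(R) = R_f + β × MRP = 4.77% + 1.9588 × 5.74% = 16.01%

16.01%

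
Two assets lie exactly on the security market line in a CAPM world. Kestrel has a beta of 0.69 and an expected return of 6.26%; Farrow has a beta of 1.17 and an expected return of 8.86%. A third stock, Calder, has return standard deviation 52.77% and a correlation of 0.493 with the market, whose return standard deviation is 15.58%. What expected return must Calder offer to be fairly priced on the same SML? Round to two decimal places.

MRP = (8.86% − 6.26%) / (1.17 − 0.69) = 5.4167%
R_f = 6.26% − 0.69 × 5.4167% = 2.5225%
β_Calder = ρ·σ_i/σ_m = 0.493 × 52.77 / 15.58 = 1.6698
E(R_Calder) = R_f + β × MRP = 2.5225% + 1.6698 × 5.4167% = 11.57%

11.57%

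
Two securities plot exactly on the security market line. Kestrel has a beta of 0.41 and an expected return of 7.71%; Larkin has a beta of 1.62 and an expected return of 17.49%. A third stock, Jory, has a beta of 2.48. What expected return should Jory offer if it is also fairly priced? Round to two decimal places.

MRP (SML slope) = (17.49% − 7.71%) / (1.62 − 0.41) = 9.78% / 1.21 = 8.0826%
R_f (intercept) = 7.71% − 0.41 × 8.0826% = 4.3961%
E(R_Jory) = R_f + β × MRP = 4.3961% + 2.48 × 8.0826% = 24.44%

24.44%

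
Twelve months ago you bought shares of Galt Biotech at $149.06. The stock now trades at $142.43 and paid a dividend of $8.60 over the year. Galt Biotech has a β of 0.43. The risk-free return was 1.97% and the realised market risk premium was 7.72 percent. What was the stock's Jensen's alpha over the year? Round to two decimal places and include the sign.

-3.97%

Realised HPR = (P1 + D1 − P0) / P0 = (142.43 + 8.60 − 149.06) / 149.06 = 1.97 / 149.06 = 1.3216%
CAPM required = R_f + β·MRP = 1.97% + 0.43 × 7.72% = 5.2896%
α = realised − required = 1.3216% − 5.2896% = -3.97%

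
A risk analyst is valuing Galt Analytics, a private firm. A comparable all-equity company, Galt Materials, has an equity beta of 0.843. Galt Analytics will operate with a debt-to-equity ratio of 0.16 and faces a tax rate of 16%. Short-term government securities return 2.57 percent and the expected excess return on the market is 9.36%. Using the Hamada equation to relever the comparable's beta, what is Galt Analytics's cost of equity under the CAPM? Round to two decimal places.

β_L = β_U × [1 + (1 − t)(D/E)] = 0.843 × [1 + (1 − 0.16) × 0.16]
    = 0.843 × [1 + 0.84 × 0.16] = 0.843 × 1.1344 = 0.9563
E(R) = R_f + β_L × MRP = 2.57% + 0.9563 × 9.36% = 11.52%

11.52%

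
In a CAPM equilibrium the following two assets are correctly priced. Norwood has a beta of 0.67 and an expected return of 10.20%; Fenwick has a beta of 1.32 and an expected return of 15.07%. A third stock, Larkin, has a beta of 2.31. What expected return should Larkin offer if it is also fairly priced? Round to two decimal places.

MRP (SML slope) = (15.07% − 10.20%) / (1.32 − 0.67) = 4.87% / 0.65 = 7.4923%
R_f (intercept) = 10.20% − 0.67 × 7.4923% = 5.1802%
E(R_Larkin) = R_f + β × MRP = 5.1802% + 2.31 × 7.4923% = 22.49%

22.49%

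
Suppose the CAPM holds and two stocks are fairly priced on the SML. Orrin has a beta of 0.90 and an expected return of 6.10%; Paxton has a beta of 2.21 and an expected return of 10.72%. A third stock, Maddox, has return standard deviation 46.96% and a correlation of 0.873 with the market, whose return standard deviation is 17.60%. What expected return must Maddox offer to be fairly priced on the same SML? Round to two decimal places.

11.14%

MRP = (10.72% − 6.10%) / (2.21 − 0.90) = 3.5267%
R_f = 6.10% − 0.90 × 3.5267% = 2.9260%
β_Maddox = ρ·σ_i/σ_m = 0.873 × 46.96 / 17.60 = 2.3293
E(R_Maddox) = R_f + β × MRP = 2.9260% + 2.3293 × 3.5267% = 11.14%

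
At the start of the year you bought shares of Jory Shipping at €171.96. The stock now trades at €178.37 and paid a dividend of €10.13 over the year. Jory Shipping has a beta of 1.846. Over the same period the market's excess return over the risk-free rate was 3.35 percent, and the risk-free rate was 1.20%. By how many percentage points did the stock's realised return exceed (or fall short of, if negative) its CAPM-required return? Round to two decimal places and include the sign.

Realised HPR = (P1 + D1 − P0) / P0 = (178.37 + 10.13 − 171.96) / 171.96 = 16.54 / 171.96 = 9.6185%
CAPM required = R_f + β·MRP = 1.20% + 1.846 × 3.35% = 7.38410%
α = realised − required = 9.6185% − 7.38410% = +2.23%

+2.23%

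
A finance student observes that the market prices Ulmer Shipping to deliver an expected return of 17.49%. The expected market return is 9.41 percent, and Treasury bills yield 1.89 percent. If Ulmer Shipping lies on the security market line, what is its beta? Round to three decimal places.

2.074

MRP = 9.41% − 1.89% = 7.52%
β = (E(R) − R_f) / MRP = (17.49% − 1.89%) / 7.52% = 15.60% / 7.52% = 2.074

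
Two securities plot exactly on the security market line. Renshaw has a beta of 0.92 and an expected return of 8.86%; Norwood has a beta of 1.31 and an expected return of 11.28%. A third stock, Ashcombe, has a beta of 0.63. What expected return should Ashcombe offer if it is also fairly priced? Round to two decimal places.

MRP (SML slope) = (11.28% − 8.86%) / (1.31 − 0.92) = 2.42% / 0.39 = 6.2051%
R_f (intercept) = 8.86% − 0.92 × 6.2051% = 3.1513%
E(R_Ashcombe) = R_f + β × MRP = 3.1513% + 0.63 × 6.2051% = 7.06%

7.06%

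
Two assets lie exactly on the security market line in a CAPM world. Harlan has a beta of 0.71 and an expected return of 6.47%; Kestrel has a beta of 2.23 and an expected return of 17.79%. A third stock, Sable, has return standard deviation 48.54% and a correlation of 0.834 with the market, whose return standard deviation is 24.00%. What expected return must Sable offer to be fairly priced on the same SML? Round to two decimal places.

13.74%

MRP = (17.79% − 6.47%) / (2.23 − 0.71) = 7.4474%
R_f = 6.47% − 0.71 × 7.4474% = 1.1823%
β_Sable = ρ·σ_i/σ_m = 0.834 × 48.54 / 24.00 = 1.6868
E(R_Sable) = R_f + β × MRP = 1.1823% + 1.6868 × 7.4474% = 13.74%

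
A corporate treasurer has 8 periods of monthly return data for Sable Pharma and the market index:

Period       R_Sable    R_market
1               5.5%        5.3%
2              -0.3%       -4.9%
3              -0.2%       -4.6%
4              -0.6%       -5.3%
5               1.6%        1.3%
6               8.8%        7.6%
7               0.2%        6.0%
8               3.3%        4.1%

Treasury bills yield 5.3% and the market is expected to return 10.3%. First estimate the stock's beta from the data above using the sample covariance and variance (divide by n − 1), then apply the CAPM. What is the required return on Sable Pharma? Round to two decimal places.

Mean R_i = (5.5 − 0.3 − 0.2 − 0.6 + 1.6 + 8.8 + 0.2 + 3.3) / 8 = 2.2875%
Mean R_m = (5.3 − 4.9 − 4.6 − 5.3 + 1.3 + 7.6 + 6.0 + 4.1) / 8 = 1.1875%
Σ(R_i − R̄_i)(R_m − R̄_m) = 96.6788  ⇒  Cov = 96.6788 / 7 = 13.8113
Σ(R_m − R̄_m)² = 202.3288  ⇒  Var(R_m) = 202.3288 / 7 = 28.9041
β = Cov / Var(R_m) = 13.8113 / 28.9041 = 0.4778
MRP = 10.3% − 5.3% = 5.00%
E(R) = R_f + β × MRP = 5.3% + 0.4778 × 5.0% = 7.69%

7.69%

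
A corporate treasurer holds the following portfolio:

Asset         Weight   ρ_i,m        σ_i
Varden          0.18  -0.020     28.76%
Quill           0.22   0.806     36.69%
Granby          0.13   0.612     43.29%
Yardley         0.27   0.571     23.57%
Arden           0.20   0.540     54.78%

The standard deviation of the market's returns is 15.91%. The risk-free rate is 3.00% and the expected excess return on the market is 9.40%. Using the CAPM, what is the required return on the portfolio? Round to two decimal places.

β_Varden = -0.020 × 28.76% / 15.91% = -0.0362
β_Quill = 0.806 × 36.69% / 15.91% = 1.8587
β_Granby = 0.612 × 43.29% / 15.91% = 1.6652
β_Yardley = 0.571 × 23.57% / 15.91% = 0.8459
β_Arden = 0.540 × 54.78% / 15.91% = 1.8593
β_P = Σ w_i β_i = 0.18×-0.0362 + 0.22×1.8587 + 0.13×1.6652 + 0.27×0.8459 + 0.20×1.8593 = 1.2191
E(R_P) = R_f + β_P × MRP = 3.00% + 1.2191 × 9.40% = 14.46%

14.46%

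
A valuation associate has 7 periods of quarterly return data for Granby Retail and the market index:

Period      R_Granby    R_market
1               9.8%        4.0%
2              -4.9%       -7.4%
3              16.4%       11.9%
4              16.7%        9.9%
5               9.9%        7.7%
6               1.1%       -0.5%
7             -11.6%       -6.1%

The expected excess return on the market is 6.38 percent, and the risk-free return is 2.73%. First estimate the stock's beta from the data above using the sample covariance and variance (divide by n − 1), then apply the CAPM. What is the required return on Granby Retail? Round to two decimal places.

11.38%

Mean R_i = (9.8 − 4.9 + 16.4 + 16.7 + 9.9 + 1.1 − 11.6) / 7 = 5.3429%
Mean R_m = (4.0 − 7.4 + 11.9 + 9.9 + 7.7 − 0.5 − 6.1) / 7 = 2.7857%
Σ(R_i − R̄_i)(R_m − R̄_m) = 478.2043  ⇒  Cov = 478.2043 / 6 = 79.7007
Σ(R_m − R̄_m)² = 352.8086  ⇒  Var(R_m) = 352.8086 / 6 = 58.8014
β = Cov / Var(R_m) = 79.7007 / 58.8014 = 1.3554
E(R) = R_f + β × MRP = 2.73% + 1.3554 × 6.38% = 11.38%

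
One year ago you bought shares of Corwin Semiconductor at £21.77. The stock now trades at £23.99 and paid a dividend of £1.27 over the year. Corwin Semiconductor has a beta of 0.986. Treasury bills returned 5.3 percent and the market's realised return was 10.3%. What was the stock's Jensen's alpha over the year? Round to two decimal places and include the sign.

Realised HPR = (P1 + D1 − P0) / P0 = (23.99 + 1.27 − 21.77) / 21.77 = 3.49 / 21.77 = 16.0312%
MRP = 10.3% − 5.3% = 5.00%
CAPM required = R_f + β·MRP = 5.3% + 0.986 × 5.0% = 10.2300%
α = realised − required = 16.0312% − 10.2300% = +5.80%

+5.80%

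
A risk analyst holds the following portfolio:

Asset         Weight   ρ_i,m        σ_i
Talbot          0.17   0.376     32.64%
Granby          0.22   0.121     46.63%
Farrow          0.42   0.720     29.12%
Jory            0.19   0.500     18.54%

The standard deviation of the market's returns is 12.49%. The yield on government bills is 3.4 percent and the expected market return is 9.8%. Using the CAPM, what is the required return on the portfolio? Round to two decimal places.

β_Talbot = 0.376 × 32.64% / 12.49% = 0.9826
β_Granby = 0.121 × 46.63% / 12.49% = 0.4517
β_Farrow = 0.720 × 29.12% / 12.49% = 1.6787
β_Jory = 0.500 × 18.54% / 12.49% = 0.7422
β_P = Σ w_i β_i = 0.17×0.9826 + 0.22×0.4517 + 0.42×1.6787 + 0.19×0.7422 = 1.1125
MRP = 9.8% − 3.4% = 6.40%
E(R_P) = R_f + β_P × MRP = 3.4% + 1.1125 × 6.4% = 10.52%

10.52%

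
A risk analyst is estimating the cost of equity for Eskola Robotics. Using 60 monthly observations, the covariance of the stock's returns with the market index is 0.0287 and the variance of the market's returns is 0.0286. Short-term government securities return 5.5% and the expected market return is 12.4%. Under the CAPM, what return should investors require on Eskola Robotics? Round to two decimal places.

β = Cov(R_i, R_m) / Var(R_m) = 0.0287 / 0.0286 = 1.0035
MRP = 12.4% − 5.5% = 6.90%
E(R) = R_f + β × MRP = 5.5% + 1.0035 × 6.9% = 12.42%

12.42%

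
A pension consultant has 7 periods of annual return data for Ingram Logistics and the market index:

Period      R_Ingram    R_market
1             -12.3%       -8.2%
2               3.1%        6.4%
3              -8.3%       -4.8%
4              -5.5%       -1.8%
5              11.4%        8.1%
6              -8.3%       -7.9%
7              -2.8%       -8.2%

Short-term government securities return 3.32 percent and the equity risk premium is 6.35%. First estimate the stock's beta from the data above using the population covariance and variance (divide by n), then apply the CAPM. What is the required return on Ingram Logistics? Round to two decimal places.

9.82%

Mean R_i = (-12.3 + 3.1 − 8.3 − 5.5 + 11.4 − 8.3 − 2.8) / 7 = -3.2429%
Mean R_m = (-8.2 + 6.4 − 4.8 − 1.8 + 8.1 − 7.9 − 8.2) / 7 = -2.3429%
Σ(R_i − R̄_i)(R_m − R̄_m) = 298.1271  ⇒  Cov = 298.1271 / 7 = 42.5896
Σ(R_m − R̄_m)² = 291.3171  ⇒  Var(R_m) = 291.3171 / 7 = 41.6167
β = Cov / Var(R_m) = 42.5896 / 41.6167 = 1.0234
E(R) = R_f + β × MRP = 3.32% + 1.0234 × 6.35% = 9.82%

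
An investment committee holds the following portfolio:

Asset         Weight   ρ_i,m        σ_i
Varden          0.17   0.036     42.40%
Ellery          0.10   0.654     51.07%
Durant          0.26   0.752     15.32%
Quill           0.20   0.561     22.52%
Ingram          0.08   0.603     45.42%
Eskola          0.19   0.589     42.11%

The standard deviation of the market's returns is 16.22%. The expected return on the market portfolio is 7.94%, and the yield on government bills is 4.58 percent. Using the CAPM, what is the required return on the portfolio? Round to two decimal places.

β_Varden = 0.036 × 42.40% / 16.22% = 0.0941
β_Ellery = 0.654 × 51.07% / 16.22% = 2.0592
β_Durant = 0.752 × 15.32% / 16.22% = 0.7103
β_Quill = 0.561 × 22.52% / 16.22% = 0.7789
β_Ingram = 0.603 × 45.42% / 16.22% = 1.6885
β_Eskola = 0.589 × 42.11% / 16.22% = 1.5291
β_P = Σ w_i β_i = 0.17×0.0941 + 0.10×2.0592 + 0.26×0.7103 + 0.20×0.7789 + 0.08×1.6885 + 0.19×1.5291 = 0.9880
MRP = 7.94% − 4.58% = 3.36%
E(R_P) = R_f + β_P × MRP = 4.58% + 0.9880 × 3.36% = 7.90%

7.90%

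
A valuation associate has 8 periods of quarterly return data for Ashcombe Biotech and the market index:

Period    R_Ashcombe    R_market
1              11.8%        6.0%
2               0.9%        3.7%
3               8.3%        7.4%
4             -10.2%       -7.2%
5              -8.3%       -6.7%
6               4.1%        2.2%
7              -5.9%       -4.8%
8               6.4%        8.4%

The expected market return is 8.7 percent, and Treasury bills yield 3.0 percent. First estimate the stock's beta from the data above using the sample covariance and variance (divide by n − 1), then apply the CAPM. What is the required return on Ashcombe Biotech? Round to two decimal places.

Mean R_i = (11.8 + 0.9 + 8.3 − 10.2 − 8.3 + 4.1 − 5.9 + 6.4) / 8 = 0.8875%
Mean R_m = (6.0 + 3.7 + 7.4 − 7.2 − 6.7 + 2.2 − 4.8 + 8.4) / 8 = 1.1250%
Σ(R_i − R̄_i)(R_m − R̄_m) = 347.7125  ⇒  Cov = 347.7125 / 7 = 49.6732
Σ(R_m − R̄_m)² = 289.4950  ⇒  Var(R_m) = 289.4950 / 7 = 41.3564
β = Cov / Var(R_m) = 49.6732 / 41.3564 = 1.2011
MRP = 8.7% − 3.0% = 5.70%
E(R) = R_f + β × MRP = 3.0% + 1.2011 × 5.7% = 9.85%

9.85%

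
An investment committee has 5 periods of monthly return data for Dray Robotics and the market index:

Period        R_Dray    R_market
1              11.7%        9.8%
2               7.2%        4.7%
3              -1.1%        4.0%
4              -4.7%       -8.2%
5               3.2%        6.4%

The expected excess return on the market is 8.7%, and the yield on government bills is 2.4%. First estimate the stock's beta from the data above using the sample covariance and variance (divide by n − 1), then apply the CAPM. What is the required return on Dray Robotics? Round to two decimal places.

9.33%

Mean R_i = (11.7 + 7.2 − 1.1 − 4.7 + 3.2) / 5 = 3.2600%
Mean R_m = (9.8 + 4.7 + 4.0 − 8.2 + 6.4) / 5 = 3.3400%
Σ(R_i − R̄_i)(R_m − R̄_m) = 148.6780  ⇒  Cov = 148.6780 / 4 = 37.1695
Σ(R_m − R̄_m)² = 186.5520  ⇒  Var(R_m) = 186.5520 / 4 = 46.6380
β = Cov / Var(R_m) = 37.1695 / 46.6380 = 0.7970
E(R) = R_f + β × MRP = 2.4% + 0.7970 × 8.7% = 9.33%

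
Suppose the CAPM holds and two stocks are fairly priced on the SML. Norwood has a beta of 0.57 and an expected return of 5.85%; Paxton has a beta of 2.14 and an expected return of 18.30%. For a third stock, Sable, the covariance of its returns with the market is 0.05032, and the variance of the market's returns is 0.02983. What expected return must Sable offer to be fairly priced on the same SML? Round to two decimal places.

14.71%

MRP = (18.30% − 5.85%) / (2.14 − 0.57) = 7.9299%
R_f = 5.85% − 0.57 × 7.9299% = 1.3300%
β_Sable = Cov / Var(R_m) = 0.05032 / 0.02983 = 1.6869
E(R_Sable) = R_f + β × MRP = 1.3300% + 1.6869 × 7.9299% = 14.71%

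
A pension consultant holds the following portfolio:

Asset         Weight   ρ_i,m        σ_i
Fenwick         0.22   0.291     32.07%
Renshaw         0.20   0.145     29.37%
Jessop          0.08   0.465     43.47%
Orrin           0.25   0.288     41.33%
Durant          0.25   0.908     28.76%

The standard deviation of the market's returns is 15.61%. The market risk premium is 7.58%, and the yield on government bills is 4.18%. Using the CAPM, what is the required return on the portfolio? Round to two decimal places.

β_Fenwick = 0.291 × 32.07% / 15.61% = 0.5978
β_Renshaw = 0.145 × 29.37% / 15.61% = 0.2728
β_Jessop = 0.465 × 43.47% / 15.61% = 1.2949
β_Orrin = 0.288 × 41.33% / 15.61% = 0.7625
β_Durant = 0.908 × 28.76% / 15.61% = 1.6729
β_P = Σ w_i β_i = 0.22×0.5978 + 0.20×0.2728 + 0.08×1.2949 + 0.25×0.7625 + 0.25×1.6729 = 0.8985
E(R_P) = R_f + β_P × MRP = 4.18% + 0.8985 × 7.58% = 10.99%

10.99%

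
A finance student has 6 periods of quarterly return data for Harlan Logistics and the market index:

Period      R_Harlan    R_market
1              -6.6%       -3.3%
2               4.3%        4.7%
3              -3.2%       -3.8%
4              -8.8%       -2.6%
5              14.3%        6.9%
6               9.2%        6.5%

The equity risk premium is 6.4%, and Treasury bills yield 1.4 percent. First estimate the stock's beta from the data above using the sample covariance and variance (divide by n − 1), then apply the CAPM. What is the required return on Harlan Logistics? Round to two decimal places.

Mean R_i = (-6.6 + 4.3 − 3.2 − 8.8 + 14.3 + 9.2) / 6 = 1.5333%
Mean R_m = (-3.3 + 4.7 − 3.8 − 2.6 + 6.9 + 6.5) / 6 = 1.4000%
Σ(R_i − R̄_i)(R_m − R̄_m) = 222.6200  ⇒  Cov = 222.6200 / 5 = 44.5240
Σ(R_m − R̄_m)² = 132.2800  ⇒  Var(R_m) = 132.2800 / 5 = 26.4560
β = Cov / Var(R_m) = 44.5240 / 26.4560 = 1.6829
E(R) = R_f + β × MRP = 1.4% + 1.6829 × 6.4% = 12.17%

12.17%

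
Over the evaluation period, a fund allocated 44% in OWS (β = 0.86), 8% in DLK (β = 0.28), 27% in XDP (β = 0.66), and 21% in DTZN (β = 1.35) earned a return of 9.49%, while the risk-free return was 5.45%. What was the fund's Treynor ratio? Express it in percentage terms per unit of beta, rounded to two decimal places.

4.68%

β_P = 0.44×0.86 + 0.08×0.28 + 0.27×0.66 + 0.21×1.35 = 0.8625
Treynor = (R_P − R_f) / β_P = (9.49% − 5.45%) / 0.8625 = 4.04% / 0.8625 = 4.68%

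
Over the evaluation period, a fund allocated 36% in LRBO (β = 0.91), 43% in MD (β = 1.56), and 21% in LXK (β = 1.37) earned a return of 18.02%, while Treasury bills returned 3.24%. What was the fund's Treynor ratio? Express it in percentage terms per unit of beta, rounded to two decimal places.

11.49%

β_P = 0.36×0.91 + 0.43×1.56 + 0.21×1.37 = 1.2861
Treynor = (R_P − R_f) / β_P = (18.02% − 3.24%) / 1.2861 = 14.78% / 1.2861 = 11.49%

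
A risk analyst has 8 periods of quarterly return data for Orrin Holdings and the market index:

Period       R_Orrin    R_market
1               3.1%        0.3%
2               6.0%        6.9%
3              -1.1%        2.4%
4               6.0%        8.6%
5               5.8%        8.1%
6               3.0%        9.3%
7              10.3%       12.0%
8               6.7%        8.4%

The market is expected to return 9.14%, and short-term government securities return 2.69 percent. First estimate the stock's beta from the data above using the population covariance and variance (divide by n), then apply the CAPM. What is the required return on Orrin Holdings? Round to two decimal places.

6.95%

Mean R_i = (3.1 + 6.0 − 1.1 + 6.0 + 5.8 + 3.0 + 10.3 + 6.7) / 8 = 4.9750%
Mean R_m = (0.3 + 6.9 + 2.4 + 8.6 + 8.1 + 9.3 + 12.0 + 8.4) / 8 = 7.0000%
Σ(R_i − R̄_i)(R_m − R̄_m) = 67.4500  ⇒  Cov = 67.4500 / 8 = 8.4313
Σ(R_m − R̄_m)² = 102.0800  ⇒  Var(R_m) = 102.0800 / 8 = 12.7600
β = Cov / Var(R_m) = 8.4313 / 12.7600 = 0.6608
MRP = 9.14% − 2.69% = 6.45%
E(R) = R_f + β × MRP = 2.69% + 0.6608 × 6.45% = 6.95%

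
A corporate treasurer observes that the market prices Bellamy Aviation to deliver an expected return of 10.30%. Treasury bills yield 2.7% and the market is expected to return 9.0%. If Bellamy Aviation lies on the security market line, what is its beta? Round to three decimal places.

MRP = 9.0% − 2.7% = 6.30%
β = (E(R) − R_f) / MRP = (10.30% − 2.7%) / 6.3% = 7.60% / 6.3% = 1.206

1.206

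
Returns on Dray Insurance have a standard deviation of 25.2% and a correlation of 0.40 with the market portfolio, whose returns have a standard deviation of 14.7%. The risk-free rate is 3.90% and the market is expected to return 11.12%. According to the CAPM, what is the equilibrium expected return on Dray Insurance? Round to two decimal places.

8.85%

β = ρ × σ_i / σ_m = 0.40 × 25.2% / 14.7% = 0.6857
MRP = 11.12% − 3.90% = 7.22%
E(R) = 3.90% + 0.6857 × 7.22% = 8.85%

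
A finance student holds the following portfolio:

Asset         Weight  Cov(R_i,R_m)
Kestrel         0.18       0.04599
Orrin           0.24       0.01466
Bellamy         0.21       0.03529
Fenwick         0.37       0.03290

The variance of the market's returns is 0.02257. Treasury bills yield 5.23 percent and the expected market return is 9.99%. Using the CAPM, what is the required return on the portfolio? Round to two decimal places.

β_Kestrel = 0.04599 / 0.02257 = 2.0377
β_Orrin = 0.01466 / 0.02257 = 0.6495
β_Bellamy = 0.03529 / 0.02257 = 1.5636
β_Fenwick = 0.03290 / 0.02257 = 1.4577
β_P = Σ w_i β_i = 0.18×2.0377 + 0.24×0.6495 + 0.21×1.5636 + 0.37×1.4577 = 1.3904
MRP = 9.99% − 5.23% = 4.76%
E(R_P) = R_f + β_P × MRP = 5.23% + 1.3904 × 4.76% = 11.85%

11.85%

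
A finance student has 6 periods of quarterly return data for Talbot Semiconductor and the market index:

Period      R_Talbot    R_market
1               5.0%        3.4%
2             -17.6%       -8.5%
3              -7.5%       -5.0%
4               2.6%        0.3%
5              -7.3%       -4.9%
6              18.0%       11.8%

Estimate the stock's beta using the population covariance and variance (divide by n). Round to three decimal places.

1.661

Mean R_i = (5.0 − 17.6 − 7.5 + 2.6 − 7.3 + 18.0) / 6 = -1.1333%
Mean R_m = (3.4 − 8.5 − 5.0 + 0.3 − 4.9 + 11.8) / 6 = -0.4833%
Σ(R_i − R̄_i)(R_m − R̄_m) = 449.7633  ⇒  Cov = 449.7633 / 6 = 74.9606
Σ(R_m − R̄_m)² = 270.7483  ⇒  Var(R_m) = 270.7483 / 6 = 45.1247
β = Cov / Var(R_m) = 74.9606 / 45.1247 = 1.6612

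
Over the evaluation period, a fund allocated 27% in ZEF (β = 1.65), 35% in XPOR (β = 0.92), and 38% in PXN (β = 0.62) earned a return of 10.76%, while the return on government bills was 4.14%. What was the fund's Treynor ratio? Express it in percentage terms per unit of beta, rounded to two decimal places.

6.60%

β_P = 0.27×1.65 + 0.35×0.92 + 0.38×0.62 = 1.0031
Treynor = (R_P − R_f) / β_P = (10.76% − 4.14%) / 1.0031 = 6.62% / 1.0031 = 6.60%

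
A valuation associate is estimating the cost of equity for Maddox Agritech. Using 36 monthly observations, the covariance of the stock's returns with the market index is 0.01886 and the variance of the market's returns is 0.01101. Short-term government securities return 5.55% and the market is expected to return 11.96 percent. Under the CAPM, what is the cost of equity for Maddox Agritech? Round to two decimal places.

16.53%

β = Cov(R_i, R_m) / Var(R_m) = 0.01886 / 0.01101 = 1.7130
MRP = 11.96% − 5.55% = 6.41%
E(R) = R_f + β × MRP = 5.55% + 1.7130 × 6.41% = 16.53%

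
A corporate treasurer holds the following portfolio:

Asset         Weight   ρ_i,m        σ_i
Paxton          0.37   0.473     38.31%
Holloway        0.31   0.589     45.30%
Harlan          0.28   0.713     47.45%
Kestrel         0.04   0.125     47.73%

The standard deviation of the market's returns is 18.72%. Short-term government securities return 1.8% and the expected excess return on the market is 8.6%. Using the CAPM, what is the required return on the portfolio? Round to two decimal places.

β_Paxton = 0.473 × 38.31% / 18.72% = 0.9680
β_Holloway = 0.589 × 45.30% / 18.72% = 1.4253
β_Harlan = 0.713 × 47.45% / 18.72% = 1.8073
β_Kestrel = 0.125 × 47.73% / 18.72% = 0.3187
β_P = Σ w_i β_i = 0.37×0.9680 + 0.31×1.4253 + 0.28×1.8073 + 0.04×0.3187 = 1.3188
E(R_P) = R_f + β_P × MRP = 1.8% + 1.3188 × 8.6% = 13.14%

13.14%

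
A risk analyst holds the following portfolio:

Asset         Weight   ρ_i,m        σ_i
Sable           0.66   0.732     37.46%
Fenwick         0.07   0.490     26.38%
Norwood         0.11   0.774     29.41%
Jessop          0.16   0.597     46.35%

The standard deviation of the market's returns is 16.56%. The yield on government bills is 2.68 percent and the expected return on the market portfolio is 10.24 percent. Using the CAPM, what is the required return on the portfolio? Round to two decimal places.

β_Sable = 0.732 × 37.46% / 16.56% = 1.6558
β_Fenwick = 0.490 × 26.38% / 16.56% = 0.7806
β_Norwood = 0.774 × 29.41% / 16.56% = 1.3746
β_Jessop = 0.597 × 46.35% / 16.56% = 1.6710
β_P = Σ w_i β_i = 0.66×1.6558 + 0.07×0.7806 + 0.11×1.3746 + 0.16×1.6710 = 1.5660
MRP = 10.24% − 2.68% = 7.56%
E(R_P) = R_f + β_P × MRP = 2.68% + 1.5660 × 7.56% = 14.52%

14.52%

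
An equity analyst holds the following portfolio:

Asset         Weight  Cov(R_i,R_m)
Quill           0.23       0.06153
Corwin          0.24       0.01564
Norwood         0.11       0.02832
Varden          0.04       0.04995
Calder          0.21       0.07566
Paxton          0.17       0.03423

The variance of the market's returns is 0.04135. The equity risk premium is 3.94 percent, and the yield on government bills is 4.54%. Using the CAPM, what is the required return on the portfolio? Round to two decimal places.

β_Quill = 0.06153 / 0.04135 = 1.4880
β_Corwin = 0.01564 / 0.04135 = 0.3782
β_Norwood = 0.02832 / 0.04135 = 0.6849
β_Varden = 0.04995 / 0.04135 = 1.2080
β_Calder = 0.07566 / 0.04135 = 1.8297
β_Paxton = 0.03423 / 0.04135 = 0.8278
β_P = Σ w_i β_i = 0.23×1.4880 + 0.24×0.3782 + 0.11×0.6849 + 0.04×1.2080 + 0.21×1.8297 + 0.17×0.8278 = 1.0816
E(R_P) = R_f + β_P × MRP = 4.54% + 1.0816 × 3.94% = 8.80%

8.80%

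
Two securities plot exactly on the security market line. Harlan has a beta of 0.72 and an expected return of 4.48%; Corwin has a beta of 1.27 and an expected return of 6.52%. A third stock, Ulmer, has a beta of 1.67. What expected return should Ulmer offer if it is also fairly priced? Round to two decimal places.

MRP (SML slope) = (6.52% − 4.48%) / (1.27 − 0.72) = 2.04% / 0.55 = 3.7091%
R_f (intercept) = 4.48% − 0.72 × 3.7091% = 1.8094%
E(R_Ulmer) = R_f + β × MRP = 1.8094% + 1.67 × 3.7091% = 8.00%

8.00%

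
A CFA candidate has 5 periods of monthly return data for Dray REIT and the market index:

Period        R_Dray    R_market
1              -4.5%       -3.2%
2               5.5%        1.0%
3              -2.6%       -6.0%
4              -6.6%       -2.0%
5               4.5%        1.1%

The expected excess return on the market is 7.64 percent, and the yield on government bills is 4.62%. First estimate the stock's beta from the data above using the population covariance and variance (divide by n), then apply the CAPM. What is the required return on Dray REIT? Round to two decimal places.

Mean R_i = (-4.5 + 5.5 − 2.6 − 6.6 + 4.5) / 5 = -0.7400%
Mean R_m = (-3.2 + 1.0 − 6.0 − 2.0 + 1.1) / 5 = -1.8200%
Σ(R_i − R̄_i)(R_m − R̄_m) = 46.9160  ⇒  Cov = 46.9160 / 5 = 9.3832
Σ(R_m − R̄_m)² = 35.8880  ⇒  Var(R_m) = 35.8880 / 5 = 7.1776
β = Cov / Var(R_m) = 9.3832 / 7.1776 = 1.3073
E(R) = R_f + β × MRP = 4.62% + 1.3073 × 7.64% = 14.61%

14.61%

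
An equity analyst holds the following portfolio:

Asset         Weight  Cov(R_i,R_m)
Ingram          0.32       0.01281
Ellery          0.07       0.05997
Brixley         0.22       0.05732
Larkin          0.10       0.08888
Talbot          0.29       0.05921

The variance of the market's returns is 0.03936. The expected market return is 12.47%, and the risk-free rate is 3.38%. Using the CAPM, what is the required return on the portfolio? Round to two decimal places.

β_Ingram = 0.01281 / 0.03936 = 0.3255
β_Ellery = 0.05997 / 0.03936 = 1.5236
β_Brixley = 0.05732 / 0.03936 = 1.4563
β_Larkin = 0.08888 / 0.03936 = 2.2581
β_Talbot = 0.05921 / 0.03936 = 1.5043
β_P = Σ w_i β_i = 0.32×0.3255 + 0.07×1.5236 + 0.22×1.4563 + 0.10×2.2581 + 0.29×1.5043 = 1.1933
MRP = 12.47% − 3.38% = 9.09%
E(R_P) = R_f + β_P × MRP = 3.38% + 1.1933 × 9.09% = 14.23%

14.23%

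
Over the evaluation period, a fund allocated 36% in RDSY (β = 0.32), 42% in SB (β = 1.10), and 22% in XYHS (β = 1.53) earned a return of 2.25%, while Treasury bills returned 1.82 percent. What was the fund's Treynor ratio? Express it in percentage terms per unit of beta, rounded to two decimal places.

0.47%

β_P = 0.36×0.32 + 0.42×1.10 + 0.22×1.53 = 0.9138
Treynor = (R_P − R_f) / β_P = (2.25% − 1.82%) / 0.9138 = 0.43% / 0.9138 = 0.47%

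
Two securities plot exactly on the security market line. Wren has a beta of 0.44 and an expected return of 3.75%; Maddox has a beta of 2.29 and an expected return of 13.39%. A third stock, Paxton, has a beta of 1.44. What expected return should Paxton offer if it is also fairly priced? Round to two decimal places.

8.96%

MRP (SML slope) = (13.39% − 3.75%) / (2.29 − 0.44) = 9.64% / 1.85 = 5.2108%
R_f (intercept) = 3.75% − 0.44 × 5.2108% = 1.4572%
E(R_Paxton) = R_f + β × MRP = 1.4572% + 1.44 × 5.2108% = 8.96%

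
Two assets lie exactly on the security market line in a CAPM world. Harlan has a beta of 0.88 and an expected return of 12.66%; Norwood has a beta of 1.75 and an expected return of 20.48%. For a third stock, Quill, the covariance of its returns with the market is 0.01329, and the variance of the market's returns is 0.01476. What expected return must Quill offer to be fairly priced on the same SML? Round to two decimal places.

MRP = (20.48% − 12.66%) / (1.75 − 0.88) = 8.9885%
R_f = 12.66% − 0.88 × 8.9885% = 4.7501%
β_Quill = Cov / Var(R_m) = 0.01329 / 0.01476 = 0.9004
E(R_Quill) = R_f + β × MRP = 4.7501% + 0.9004 × 8.9885% = 12.84%

12.84%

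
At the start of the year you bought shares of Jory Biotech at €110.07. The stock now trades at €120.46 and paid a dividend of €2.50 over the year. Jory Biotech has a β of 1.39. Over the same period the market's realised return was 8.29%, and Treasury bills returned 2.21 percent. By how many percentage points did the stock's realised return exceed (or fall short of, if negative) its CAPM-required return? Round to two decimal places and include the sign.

Realised HPR = (P1 + D1 − P0) / P0 = (120.46 + 2.50 − 110.07) / 110.07 = 12.89 / 110.07 = 11.7107%
MRP = 8.29% − 2.21% = 6.08%
CAPM required = R_f + β·MRP = 2.21% + 1.39 × 6.08% = 10.6612%
α = realised − required = 11.7107% − 10.6612% = +1.05%

+1.05%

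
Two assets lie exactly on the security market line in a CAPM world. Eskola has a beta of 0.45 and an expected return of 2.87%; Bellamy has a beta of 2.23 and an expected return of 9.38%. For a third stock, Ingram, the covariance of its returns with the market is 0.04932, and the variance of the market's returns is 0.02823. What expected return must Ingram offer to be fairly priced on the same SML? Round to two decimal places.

7.61%

MRP = (9.38% − 2.87%) / (2.23 − 0.45) = 3.6573%
R_f = 2.87% − 0.45 × 3.6573% = 1.2242%
β_Ingram = Cov / Var(R_m) = 0.04932 / 0.02823 = 1.7471
E(R_Ingram) = R_f + β × MRP = 1.2242% + 1.7471 × 3.6573% = 7.61%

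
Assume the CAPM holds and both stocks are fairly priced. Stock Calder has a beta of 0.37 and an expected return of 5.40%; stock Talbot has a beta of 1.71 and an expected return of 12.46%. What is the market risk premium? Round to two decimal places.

5.27%

Both satisfy E(R) = R_f + β·MRP, so the slope of the SML is
MRP = (12.46% − 5.40%) / (1.71 − 0.37) = 7.06% / 1.34 = 5.2687%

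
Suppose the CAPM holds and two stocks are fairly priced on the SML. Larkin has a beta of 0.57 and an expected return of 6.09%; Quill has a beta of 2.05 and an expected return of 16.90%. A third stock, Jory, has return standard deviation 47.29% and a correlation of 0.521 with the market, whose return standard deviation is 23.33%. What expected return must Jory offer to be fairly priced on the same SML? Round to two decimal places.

9.64%

MRP = (16.90% − 6.09%) / (2.05 − 0.57) = 7.3041%
R_f = 6.09% − 0.57 × 7.3041% = 1.9267%
β_Jory = ρ·σ_i/σ_m = 0.521 × 47.29 / 23.33 = 1.0561
E(R_Jory) = R_f + β × MRP = 1.9267% + 1.0561 × 7.3041% = 9.64%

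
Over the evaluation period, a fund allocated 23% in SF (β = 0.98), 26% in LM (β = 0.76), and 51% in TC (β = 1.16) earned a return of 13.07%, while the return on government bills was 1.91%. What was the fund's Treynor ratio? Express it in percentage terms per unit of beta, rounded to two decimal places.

β_P = 0.23×0.98 + 0.26×0.76 + 0.51×1.16 = 1.0146
Treynor = (R_P − R_f) / β_P = (13.07% − 1.91%) / 1.0146 = 11.16% / 1.0146 = 11.00%

11.00%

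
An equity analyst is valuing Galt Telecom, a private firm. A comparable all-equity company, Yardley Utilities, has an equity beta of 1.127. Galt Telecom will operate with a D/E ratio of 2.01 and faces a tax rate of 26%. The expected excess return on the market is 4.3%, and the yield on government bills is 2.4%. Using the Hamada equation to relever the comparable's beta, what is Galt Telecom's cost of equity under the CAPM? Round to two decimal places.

β_L = β_U × [1 + (1 − t)(D/E)] = 1.127 × [1 + (1 − 0.26) × 2.01]
    = 1.127 × [1 + 0.74 × 2.01] = 1.127 × 2.4874 = 2.8033
E(R) = R_f + β_L × MRP = 2.4% + 2.8033 × 4.3% = 14.45%

14.45%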